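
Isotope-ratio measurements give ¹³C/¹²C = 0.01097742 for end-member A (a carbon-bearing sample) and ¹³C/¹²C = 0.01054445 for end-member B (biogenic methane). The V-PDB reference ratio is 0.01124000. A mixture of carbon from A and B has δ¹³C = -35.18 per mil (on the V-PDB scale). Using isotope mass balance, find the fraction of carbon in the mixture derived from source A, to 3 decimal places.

δ_A = (0.01097742/0.01124000 − 1)×1000 = (0.976639 − 1)×1000 = -23.361 per mil
δ_B = (0.01054445/0.01124000 − 1)×1000 = (0.938118 − 1)×1000 = -61.882 per mil
f_A = (δ_mix − δ_B)/(δ_A − δ_B) = (-35.18 − (-61.882))/(-23.361 − (-61.882))
f_A = 26.702 / 38.520 = 0.6932

0.693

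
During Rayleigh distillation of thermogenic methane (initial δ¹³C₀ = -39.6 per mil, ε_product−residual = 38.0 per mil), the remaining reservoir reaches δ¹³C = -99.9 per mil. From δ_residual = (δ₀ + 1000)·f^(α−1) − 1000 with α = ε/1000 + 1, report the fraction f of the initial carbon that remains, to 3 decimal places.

0.182

α − 1 = ε/1000 = 0.0380
(δ_res + 1000)/(δ₀ + 1000) = (-99.9 + 1000)/(-39.6 + 1000) = 900.1/960.4 = 0.937214
f = 0.937214^(1/0.0380) = exp(ln(0.937214)/0.0380) = exp(-0.06484/0.0380)
f = exp(-1.7064) = 0.1815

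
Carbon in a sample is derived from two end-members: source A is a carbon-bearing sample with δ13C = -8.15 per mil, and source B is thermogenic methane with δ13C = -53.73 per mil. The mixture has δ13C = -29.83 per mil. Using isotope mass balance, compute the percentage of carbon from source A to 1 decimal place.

δ_mix = f_A·δ_A + (1 − f_A)·δ_B  ⇒  f_A = (δ_mix − δ_B)/(δ_A − δ_B)
f_A = (-29.83 − (-53.73)) / (-8.15 − (-53.73))
f_A = 23.90 / 45.58 = 0.5244

52.4%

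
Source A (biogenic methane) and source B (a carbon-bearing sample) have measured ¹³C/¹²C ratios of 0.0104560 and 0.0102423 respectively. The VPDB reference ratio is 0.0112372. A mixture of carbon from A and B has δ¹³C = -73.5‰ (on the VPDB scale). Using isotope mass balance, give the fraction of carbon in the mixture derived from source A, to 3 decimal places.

δ_A = (0.0104560/0.0112372 − 1)×1000 = (0.930481 − 1)×1000 = -69.519‰
δ_B = (0.0102423/0.0112372 − 1)×1000 = (0.911464 − 1)×1000 = -88.536‰
f_A = (δ_mix − δ_B)/(δ_A − δ_B) = (-73.5 − (-88.536))/(-69.519 − (-88.536))
f_A = 15.036 / 19.017 = 0.7907

0.791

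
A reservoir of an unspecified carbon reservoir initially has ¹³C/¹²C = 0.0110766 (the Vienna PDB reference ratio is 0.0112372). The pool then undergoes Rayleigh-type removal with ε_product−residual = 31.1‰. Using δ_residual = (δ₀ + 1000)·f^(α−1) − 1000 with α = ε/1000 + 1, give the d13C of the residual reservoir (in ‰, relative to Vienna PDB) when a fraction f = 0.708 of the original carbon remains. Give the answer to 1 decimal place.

-24.8‰

δ₀ = (0.0110766/0.0112372 − 1)×1000 = (0.985708 − 1)×1000 = -14.292‰
α − 1 = ε/1000 = 0.0311
f^(α−1) = 0.708^(0.0311) = 0.989318
δ_res = (-14.292 + 1000) × 0.989318 − 1000 = 975.179 − 1000 = -24.82‰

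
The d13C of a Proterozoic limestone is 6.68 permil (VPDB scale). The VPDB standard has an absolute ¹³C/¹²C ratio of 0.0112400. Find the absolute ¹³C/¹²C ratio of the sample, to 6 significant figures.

R_sample = R_standard × (d13C/1000 + 1)
R_sample = 0.0112400 × (6.68/1000 + 1) = 0.0112400 × 1.006680
R_sample = 0.0113151

0.0113151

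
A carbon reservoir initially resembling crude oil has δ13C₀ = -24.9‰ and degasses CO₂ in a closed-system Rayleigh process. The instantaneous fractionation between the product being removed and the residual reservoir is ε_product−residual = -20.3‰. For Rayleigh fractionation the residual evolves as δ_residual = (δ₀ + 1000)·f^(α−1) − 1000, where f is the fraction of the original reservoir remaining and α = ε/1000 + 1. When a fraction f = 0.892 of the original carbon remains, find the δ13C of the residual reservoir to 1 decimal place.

-22.6‰

Rayleigh residual: δ_res = (δ₀ + 1000)·f^(α−1) − 1000
α = ε/1000 + 1 = 0.97970, so α − 1 = -0.02030
f^(α−1) = 0.892^(-0.02030) = 1.002323
δ_res = (-24.9 + 1000) × 1.002323 − 1000 = 977.365 − 1000 = -22.64‰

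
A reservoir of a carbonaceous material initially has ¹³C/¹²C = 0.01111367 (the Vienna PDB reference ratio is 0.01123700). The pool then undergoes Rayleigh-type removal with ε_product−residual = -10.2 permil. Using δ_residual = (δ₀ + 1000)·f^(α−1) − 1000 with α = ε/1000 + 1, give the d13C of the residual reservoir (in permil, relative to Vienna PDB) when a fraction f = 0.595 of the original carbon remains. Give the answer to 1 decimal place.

-5.7 permil

δ₀ = (0.01111367/0.01123700 − 1)×1000 = (0.989025 − 1)×1000 = -10.975 permil
α − 1 = ε/1000 = -0.0102
f^(α−1) = 0.595^(-0.0102) = 1.005310
δ_res = (-10.975 + 1000) × 1.005310 − 1000 = 994.276 − 1000 = -5.72 permil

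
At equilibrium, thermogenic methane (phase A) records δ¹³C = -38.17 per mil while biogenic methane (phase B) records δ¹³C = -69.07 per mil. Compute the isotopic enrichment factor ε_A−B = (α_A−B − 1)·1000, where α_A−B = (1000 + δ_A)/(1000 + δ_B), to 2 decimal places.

α_A−B = (1000 + -38.17) / (1000 + -69.07) = 961.83 / 930.93 = 1.033193
ε_A−B = (1.033193 − 1) × 1000 = 33.193 per mil
(The approximation ε ≈ δ_A − δ_B would give 30.90 per mil.)

33.19 per mil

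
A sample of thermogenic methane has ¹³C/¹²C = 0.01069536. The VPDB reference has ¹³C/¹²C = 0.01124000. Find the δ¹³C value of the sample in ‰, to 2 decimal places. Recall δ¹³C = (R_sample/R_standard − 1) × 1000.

δ¹³C = (R_sample / R_standard − 1) × 1000
R_sample / R_standard = 0.01069536 / 0.01124000 = 0.951544
δ¹³C = (0.951544 − 1) × 1000 = -48.456‰

-48.46‰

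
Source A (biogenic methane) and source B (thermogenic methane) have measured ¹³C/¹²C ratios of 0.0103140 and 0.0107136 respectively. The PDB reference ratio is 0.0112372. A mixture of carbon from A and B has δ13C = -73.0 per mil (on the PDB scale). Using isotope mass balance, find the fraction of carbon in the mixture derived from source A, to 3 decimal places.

δ_A = (0.0103140/0.0112372 − 1)×1000 = (0.917844 − 1)×1000 = -82.156 per mil
δ_B = (0.0107136/0.0112372 − 1)×1000 = (0.953405 − 1)×1000 = -46.595 per mil
f_A = (δ_mix − δ_B)/(δ_A − δ_B) = (-73.0 − (-46.595))/(-82.156 − (-46.595))
f_A = -26.405 / -35.560 = 0.7425

0.743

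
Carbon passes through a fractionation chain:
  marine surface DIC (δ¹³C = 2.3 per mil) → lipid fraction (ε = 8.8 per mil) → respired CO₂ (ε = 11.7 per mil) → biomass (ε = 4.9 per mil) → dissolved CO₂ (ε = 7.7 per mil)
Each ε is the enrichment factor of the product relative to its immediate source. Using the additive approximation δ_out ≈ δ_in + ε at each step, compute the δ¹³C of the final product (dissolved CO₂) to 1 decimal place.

step 1: δ ≈ 2.3 + (8.8) = 11.1 per mil
step 2: δ ≈ 11.1 + (11.7) = 22.8 per mil
step 3: δ ≈ 22.8 + (4.9) = 27.7 per mil
step 4: δ ≈ 27.7 + (7.7) = 35.4 per mil

35.4 per mil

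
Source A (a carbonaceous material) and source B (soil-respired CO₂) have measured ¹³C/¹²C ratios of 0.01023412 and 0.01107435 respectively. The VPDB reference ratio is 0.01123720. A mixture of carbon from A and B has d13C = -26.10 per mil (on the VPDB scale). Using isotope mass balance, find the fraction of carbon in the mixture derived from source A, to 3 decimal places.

δ_A = (0.01023412/0.01123720 − 1)×1000 = (0.910736 − 1)×1000 = -89.264 per mil
δ_B = (0.01107435/0.01123720 − 1)×1000 = (0.985508 − 1)×1000 = -14.492 per mil
f_A = (δ_mix − δ_B)/(δ_A − δ_B) = (-26.10 − (-14.492))/(-89.264 − (-14.492))
f_A = -11.608 / -74.772 = 0.1552

0.155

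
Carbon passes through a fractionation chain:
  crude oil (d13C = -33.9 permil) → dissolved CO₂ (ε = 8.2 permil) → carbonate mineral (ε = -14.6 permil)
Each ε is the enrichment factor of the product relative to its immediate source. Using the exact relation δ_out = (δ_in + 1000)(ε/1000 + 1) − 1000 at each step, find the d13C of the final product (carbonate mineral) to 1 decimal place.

step 1: δ = (-33.90 + 1000)·(8.2/1000 + 1) − 1000 = -25.98 permil
step 2: δ = (-25.98 + 1000)·(-14.6/1000 + 1) − 1000 = -40.20 permil

-40.2 permil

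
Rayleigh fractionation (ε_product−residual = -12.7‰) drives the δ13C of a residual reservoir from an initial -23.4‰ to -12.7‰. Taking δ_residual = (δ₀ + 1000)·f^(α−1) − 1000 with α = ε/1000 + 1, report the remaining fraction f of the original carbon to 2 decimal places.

0.42

α − 1 = ε/1000 = -0.0127
(δ_res + 1000)/(δ₀ + 1000) = (-12.7 + 1000)/(-23.4 + 1000) = 987.3/976.6 = 1.010956
f = 1.010956^(1/-0.0127) = exp(ln(1.010956)/-0.0127) = exp(0.01090/-0.0127)
f = exp(-0.8580) = 0.4240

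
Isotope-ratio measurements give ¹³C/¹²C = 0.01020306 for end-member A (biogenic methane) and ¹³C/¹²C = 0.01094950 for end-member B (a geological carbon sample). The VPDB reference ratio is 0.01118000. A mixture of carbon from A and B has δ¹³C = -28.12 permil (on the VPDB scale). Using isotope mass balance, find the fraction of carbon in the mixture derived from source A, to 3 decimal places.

0.112

δ_A = (0.01020306/0.01118000 − 1)×1000 = (0.912617 − 1)×1000 = -87.383 permil
δ_B = (0.01094950/0.01118000 − 1)×1000 = (0.979383 − 1)×1000 = -20.617 permil
f_A = (δ_mix − δ_B)/(δ_A − δ_B) = (-28.12 − (-20.617))/(-87.383 − (-20.617))
f_A = -7.503 / -66.766 = 0.1124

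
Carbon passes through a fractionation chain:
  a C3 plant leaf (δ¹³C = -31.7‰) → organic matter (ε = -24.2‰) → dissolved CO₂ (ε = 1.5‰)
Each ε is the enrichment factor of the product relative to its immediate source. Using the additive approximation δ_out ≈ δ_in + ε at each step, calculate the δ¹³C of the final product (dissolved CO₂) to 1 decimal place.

step 1: δ ≈ -31.7 + (-24.2) = -55.9‰
step 2: δ ≈ -55.9 + (1.5) = -54.4‰

-54.4‰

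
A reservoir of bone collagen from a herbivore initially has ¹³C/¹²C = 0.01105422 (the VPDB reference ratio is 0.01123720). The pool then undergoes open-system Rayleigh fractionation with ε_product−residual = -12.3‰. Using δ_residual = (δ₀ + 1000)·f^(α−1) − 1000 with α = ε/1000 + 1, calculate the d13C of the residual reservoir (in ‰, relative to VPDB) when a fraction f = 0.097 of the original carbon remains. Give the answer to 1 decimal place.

δ₀ = (0.01105422/0.01123720 − 1)×1000 = (0.983717 − 1)×1000 = -16.283‰
α − 1 = ε/1000 = -0.0123
f^(α−1) = 0.097^(-0.0123) = 1.029112
δ_res = (-16.283 + 1000) × 1.029112 − 1000 = 1012.355 − 1000 = 12.35‰

12.4‰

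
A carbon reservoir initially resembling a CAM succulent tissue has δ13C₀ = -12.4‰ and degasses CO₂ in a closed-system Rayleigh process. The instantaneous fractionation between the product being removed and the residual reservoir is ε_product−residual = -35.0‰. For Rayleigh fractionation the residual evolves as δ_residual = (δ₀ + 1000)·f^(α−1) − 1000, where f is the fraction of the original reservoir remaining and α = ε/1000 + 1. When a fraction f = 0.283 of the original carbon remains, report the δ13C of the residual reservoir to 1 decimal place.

Rayleigh residual: δ_res = (δ₀ + 1000)·f^(α−1) − 1000
α = ε/1000 + 1 = 0.96500, so α − 1 = -0.03500
f^(α−1) = 0.283^(-0.03500) = 1.045171
δ_res = (-12.4 + 1000) × 1.045171 − 1000 = 1032.211 − 1000 = 32.21‰

32.2‰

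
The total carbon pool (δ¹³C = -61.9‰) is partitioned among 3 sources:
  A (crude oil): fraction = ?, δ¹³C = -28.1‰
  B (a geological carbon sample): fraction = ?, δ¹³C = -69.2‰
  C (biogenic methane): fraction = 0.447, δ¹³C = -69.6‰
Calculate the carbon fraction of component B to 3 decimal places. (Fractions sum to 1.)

0.371

Let f_B and f_A be the unknown fractions; fractions sum to 1 so f_B + f_A = 0.553.
Mass balance: Σ fᵢ·δᵢ = δ_bulk ⇒ f_B·(-69.2) + f_A·(-28.1) = -61.9 − (-31.111) = -30.789
Substitute f_A = 0.553 − f_B:
f_B·(-69.2 − -28.1) = -30.789 − 0.553×(-28.1) = -15.249
f_B = -15.249 / -41.1 = 0.3710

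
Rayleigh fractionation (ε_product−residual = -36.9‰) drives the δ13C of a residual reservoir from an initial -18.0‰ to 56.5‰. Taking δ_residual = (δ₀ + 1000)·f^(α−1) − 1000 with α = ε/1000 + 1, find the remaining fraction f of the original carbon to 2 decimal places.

α − 1 = ε/1000 = -0.0369
(δ_res + 1000)/(δ₀ + 1000) = (56.5 + 1000)/(-18.0 + 1000) = 1056.5/982.0 = 1.075866
f = 1.075866^(1/-0.0369) = exp(ln(1.075866)/-0.0369) = exp(0.07313/-0.0369)
f = exp(-1.9817) = 0.1378

0.14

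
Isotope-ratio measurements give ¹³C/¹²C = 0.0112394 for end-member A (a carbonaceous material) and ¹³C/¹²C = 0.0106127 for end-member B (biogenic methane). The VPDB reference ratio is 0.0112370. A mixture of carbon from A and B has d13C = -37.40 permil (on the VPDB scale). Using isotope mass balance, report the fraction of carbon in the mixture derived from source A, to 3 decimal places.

δ_A = (0.0112394/0.0112370 − 1)×1000 = (1.000214 − 1)×1000 = 0.214 permil
δ_B = (0.0106127/0.0112370 − 1)×1000 = (0.944442 − 1)×1000 = -55.558 permil
f_A = (δ_mix − δ_B)/(δ_A − δ_B) = (-37.40 − (-55.558))/(0.214 − (-55.558))
f_A = 18.158 / 55.771 = 0.3256

0.326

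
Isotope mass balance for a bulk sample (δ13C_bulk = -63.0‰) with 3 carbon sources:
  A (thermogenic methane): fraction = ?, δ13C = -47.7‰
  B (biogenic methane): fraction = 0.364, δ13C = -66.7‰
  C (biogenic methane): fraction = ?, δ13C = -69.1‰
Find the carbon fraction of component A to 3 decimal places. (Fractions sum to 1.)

Let f_A and f_C be the unknown fractions; fractions sum to 1 so f_A + f_C = 0.636.
Mass balance: Σ fᵢ·δᵢ = δ_bulk ⇒ f_A·(-47.7) + f_C·(-69.1) = -63.0 − (-24.279) = -38.721
Substitute f_C = 0.636 − f_A:
f_A·(-47.7 − -69.1) = -38.721 − 0.636×(-69.1) = 5.226
f_A = 5.226 / 21.4 = 0.2442

0.244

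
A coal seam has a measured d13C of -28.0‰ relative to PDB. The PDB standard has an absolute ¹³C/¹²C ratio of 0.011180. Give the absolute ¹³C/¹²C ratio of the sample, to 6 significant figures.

R_sample = R_standard × (d13C/1000 + 1)
R_sample = 0.011180 × (-28.0/1000 + 1) = 0.011180 × 0.972000
R_sample = 0.0108670

0.0108670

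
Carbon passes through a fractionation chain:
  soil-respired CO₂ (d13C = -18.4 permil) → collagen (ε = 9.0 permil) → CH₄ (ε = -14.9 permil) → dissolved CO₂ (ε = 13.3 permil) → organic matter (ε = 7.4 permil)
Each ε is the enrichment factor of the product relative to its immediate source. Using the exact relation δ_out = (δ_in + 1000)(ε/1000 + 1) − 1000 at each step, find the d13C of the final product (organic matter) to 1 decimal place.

-4.0 permil

step 1: δ = (-18.40 + 1000)·(9.0/1000 + 1) − 1000 = -9.57 permil
step 2: δ = (-9.57 + 1000)·(-14.9/1000 + 1) − 1000 = -24.32 permil
step 3: δ = (-24.32 + 1000)·(13.3/1000 + 1) − 1000 = -11.35 permil
step 4: δ = (-11.35 + 1000)·(7.4/1000 + 1) − 1000 = -4.03 permil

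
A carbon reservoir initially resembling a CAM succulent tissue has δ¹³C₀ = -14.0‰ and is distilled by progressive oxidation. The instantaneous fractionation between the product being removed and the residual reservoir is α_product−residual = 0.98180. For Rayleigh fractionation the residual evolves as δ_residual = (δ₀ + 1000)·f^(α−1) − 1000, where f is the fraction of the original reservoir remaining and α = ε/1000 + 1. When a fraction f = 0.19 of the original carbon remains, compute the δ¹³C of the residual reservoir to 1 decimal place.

16.3‰

Rayleigh residual: δ_res = (δ₀ + 1000)·f^(α−1) − 1000
α − 1 = -0.01820
f^(α−1) = 0.19^(-0.01820) = 1.030687
δ_res = (-14.0 + 1000) × 1.030687 − 1000 = 1016.257 − 1000 = 16.26‰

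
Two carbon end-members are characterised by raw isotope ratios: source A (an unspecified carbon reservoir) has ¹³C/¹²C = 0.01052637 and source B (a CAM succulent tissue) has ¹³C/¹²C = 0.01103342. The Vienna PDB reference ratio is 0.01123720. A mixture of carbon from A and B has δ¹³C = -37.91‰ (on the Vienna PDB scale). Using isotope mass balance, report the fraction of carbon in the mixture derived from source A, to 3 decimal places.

0.438

δ_A = (0.01052637/0.01123720 − 1)×1000 = (0.936743 − 1)×1000 = -63.257‰
δ_B = (0.01103342/0.01123720 − 1)×1000 = (0.981866 − 1)×1000 = -18.134‰
f_A = (δ_mix − δ_B)/(δ_A − δ_B) = (-37.91 − (-18.134))/(-63.257 − (-18.134))
f_A = -19.776 / -45.122 = 0.4383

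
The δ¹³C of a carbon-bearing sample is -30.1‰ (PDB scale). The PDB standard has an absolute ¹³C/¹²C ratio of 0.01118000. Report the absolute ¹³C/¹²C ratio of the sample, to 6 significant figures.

0.0108435

R_sample = R_standard × (δ¹³C/1000 + 1)
R_sample = 0.01118000 × (-30.1/1000 + 1) = 0.01118000 × 0.969900
R_sample = 0.0108435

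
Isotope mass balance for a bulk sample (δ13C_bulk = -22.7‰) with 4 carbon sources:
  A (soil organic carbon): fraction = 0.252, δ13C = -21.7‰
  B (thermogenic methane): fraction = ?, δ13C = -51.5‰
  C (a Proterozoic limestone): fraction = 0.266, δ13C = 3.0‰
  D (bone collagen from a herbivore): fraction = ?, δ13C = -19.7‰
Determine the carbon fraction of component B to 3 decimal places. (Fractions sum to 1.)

0.268

Let f_B and f_D be the unknown fractions; fractions sum to 1 so f_B + f_D = 0.482.
Mass balance: Σ fᵢ·δᵢ = δ_bulk ⇒ f_B·(-51.5) + f_D·(-19.7) = -22.7 − (-4.670) = -18.030
Substitute f_D = 0.482 − f_B:
f_B·(-51.5 − -19.7) = -18.030 − 0.482×(-19.7) = -8.534
f_B = -8.534 / -31.8 = 0.2684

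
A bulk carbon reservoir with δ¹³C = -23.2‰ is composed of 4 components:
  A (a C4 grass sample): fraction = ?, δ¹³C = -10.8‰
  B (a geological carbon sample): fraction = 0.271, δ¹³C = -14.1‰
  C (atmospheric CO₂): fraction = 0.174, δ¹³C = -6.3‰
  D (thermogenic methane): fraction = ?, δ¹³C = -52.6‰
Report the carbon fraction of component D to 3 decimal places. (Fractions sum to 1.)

0.294

Let f_D and f_A be the unknown fractions; fractions sum to 1 so f_D + f_A = 0.555.
Mass balance: Σ fᵢ·δᵢ = δ_bulk ⇒ f_D·(-52.6) + f_A·(-10.8) = -23.2 − (-4.917) = -18.283
Substitute f_A = 0.555 − f_D:
f_D·(-52.6 − -10.8) = -18.283 − 0.555×(-10.8) = -12.289
f_D = -12.289 / -41.8 = 0.2940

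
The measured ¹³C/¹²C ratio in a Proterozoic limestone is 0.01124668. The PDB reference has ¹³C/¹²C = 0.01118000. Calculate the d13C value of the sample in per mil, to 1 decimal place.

6.0 per mil

d13C = (R_sample / R_standard − 1) × 1000
R_sample / R_standard = 0.01124668 / 0.01118000 = 1.005964
d13C = (1.005964 − 1) × 1000 = 5.96 per mil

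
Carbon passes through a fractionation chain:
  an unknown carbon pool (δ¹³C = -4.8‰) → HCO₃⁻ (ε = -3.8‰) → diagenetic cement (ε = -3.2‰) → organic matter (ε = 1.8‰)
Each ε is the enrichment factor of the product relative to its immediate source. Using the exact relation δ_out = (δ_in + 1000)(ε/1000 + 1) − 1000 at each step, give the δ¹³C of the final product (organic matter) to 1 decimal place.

-10.0‰

step 1: δ = (-4.80 + 1000)·(-3.8/1000 + 1) − 1000 = -8.58‰
step 2: δ = (-8.58 + 1000)·(-3.2/1000 + 1) − 1000 = -11.75‰
step 3: δ = (-11.75 + 1000)·(1.8/1000 + 1) − 1000 = -9.98‰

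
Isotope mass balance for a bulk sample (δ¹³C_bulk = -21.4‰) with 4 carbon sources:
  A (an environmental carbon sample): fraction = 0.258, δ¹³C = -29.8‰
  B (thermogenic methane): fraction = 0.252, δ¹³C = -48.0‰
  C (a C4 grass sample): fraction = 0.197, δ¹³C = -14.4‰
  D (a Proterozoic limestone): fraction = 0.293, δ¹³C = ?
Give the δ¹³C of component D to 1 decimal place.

4.2‰

Isotope mass balance: δ_bulk = Σ fᵢ·δᵢ.
-21.4 = 0.258×(-29.8) + 0.252×(-48.0) + 0.197×(-14.4) + 0.293×δ_D
0.293·δ_D = -21.4 − (-22.621) = 1.221
δ_D = 1.221 / 0.293 = 4.17‰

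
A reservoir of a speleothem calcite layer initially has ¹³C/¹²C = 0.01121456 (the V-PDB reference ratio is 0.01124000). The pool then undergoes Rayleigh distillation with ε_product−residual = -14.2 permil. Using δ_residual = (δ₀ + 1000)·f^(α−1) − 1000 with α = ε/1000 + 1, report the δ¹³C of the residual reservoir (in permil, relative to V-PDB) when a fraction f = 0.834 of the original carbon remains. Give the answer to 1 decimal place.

0.3 permil

δ₀ = (0.01121456/0.01124000 − 1)×1000 = (0.997737 − 1)×1000 = -2.263 permil
α − 1 = ε/1000 = -0.0142
f^(α−1) = 0.834^(-0.0142) = 1.002581
δ_res = (-2.263 + 1000) × 1.002581 − 1000 = 1000.312 − 1000 = 0.31 permil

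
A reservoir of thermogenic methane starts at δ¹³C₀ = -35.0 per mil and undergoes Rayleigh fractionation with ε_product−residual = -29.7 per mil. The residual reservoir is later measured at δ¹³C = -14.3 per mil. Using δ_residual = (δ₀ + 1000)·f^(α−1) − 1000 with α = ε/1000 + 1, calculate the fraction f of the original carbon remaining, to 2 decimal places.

0.49

α − 1 = ε/1000 = -0.0297
(δ_res + 1000)/(δ₀ + 1000) = (-14.3 + 1000)/(-35.0 + 1000) = 985.7/965.0 = 1.021451
f = 1.021451^(1/-0.0297) = exp(ln(1.021451)/-0.0297) = exp(0.02122/-0.0297)
f = exp(-0.7146) = 0.4894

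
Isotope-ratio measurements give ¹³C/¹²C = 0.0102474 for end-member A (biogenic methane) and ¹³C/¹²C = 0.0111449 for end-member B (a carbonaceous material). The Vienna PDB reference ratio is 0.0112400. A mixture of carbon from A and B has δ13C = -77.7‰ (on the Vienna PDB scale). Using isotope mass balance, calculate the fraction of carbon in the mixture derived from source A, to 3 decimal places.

0.867

δ_A = (0.0102474/0.0112400 − 1)×1000 = (0.911690 − 1)×1000 = -88.310‰
δ_B = (0.0111449/0.0112400 − 1)×1000 = (0.991539 − 1)×1000 = -8.461‰
f_A = (δ_mix − δ_B)/(δ_A − δ_B) = (-77.7 − (-8.461))/(-88.310 − (-8.461))
f_A = -69.239 / -79.849 = 0.8671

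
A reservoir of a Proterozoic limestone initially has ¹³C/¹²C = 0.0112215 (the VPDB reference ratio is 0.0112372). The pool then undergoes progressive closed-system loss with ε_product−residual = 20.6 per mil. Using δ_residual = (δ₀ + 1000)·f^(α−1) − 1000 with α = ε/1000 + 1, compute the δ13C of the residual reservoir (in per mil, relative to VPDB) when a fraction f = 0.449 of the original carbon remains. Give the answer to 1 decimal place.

-17.7 per mil

δ₀ = (0.0112215/0.0112372 − 1)×1000 = (0.998603 − 1)×1000 = -1.397 per mil
α − 1 = ε/1000 = 0.0206
f^(α−1) = 0.449^(0.0206) = 0.983640
δ_res = (-1.397 + 1000) × 0.983640 − 1000 = 982.266 − 1000 = -17.73 per mil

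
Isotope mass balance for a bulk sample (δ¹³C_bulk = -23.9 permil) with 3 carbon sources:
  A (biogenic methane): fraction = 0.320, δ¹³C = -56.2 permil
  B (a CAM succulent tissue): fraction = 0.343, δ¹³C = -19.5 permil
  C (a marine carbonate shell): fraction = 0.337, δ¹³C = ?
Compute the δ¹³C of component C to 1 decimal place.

2.3 permil

Isotope mass balance: δ_bulk = Σ fᵢ·δᵢ.
-23.9 = 0.320×(-56.2) + 0.343×(-19.5) + 0.337×δ_C
0.337·δ_C = -23.9 − (-24.673) = 0.773
δ_C = 0.773 / 0.337 = 2.29 permil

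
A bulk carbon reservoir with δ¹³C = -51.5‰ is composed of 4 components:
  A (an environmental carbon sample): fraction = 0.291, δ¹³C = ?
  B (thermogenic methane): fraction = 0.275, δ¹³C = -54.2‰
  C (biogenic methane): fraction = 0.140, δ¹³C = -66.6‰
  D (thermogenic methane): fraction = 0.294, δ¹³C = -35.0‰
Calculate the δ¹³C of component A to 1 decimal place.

-58.4‰

Isotope mass balance: δ_bulk = Σ fᵢ·δᵢ.
-51.5 = 0.291×δ_A + 0.275×(-54.2) + 0.140×(-66.6) + 0.294×(-35.0)
0.291·δ_A = -51.5 − (-34.519) = -16.981
δ_A = -16.981 / 0.291 = -58.35‰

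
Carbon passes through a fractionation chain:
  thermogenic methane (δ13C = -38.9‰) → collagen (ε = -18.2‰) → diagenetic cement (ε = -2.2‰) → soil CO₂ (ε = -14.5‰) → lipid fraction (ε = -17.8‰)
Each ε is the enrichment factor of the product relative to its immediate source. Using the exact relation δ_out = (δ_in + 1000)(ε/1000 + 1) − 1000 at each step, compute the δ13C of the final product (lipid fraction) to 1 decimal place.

-88.6‰

step 1: δ = (-38.90 + 1000)·(-18.2/1000 + 1) − 1000 = -56.39‰
step 2: δ = (-56.39 + 1000)·(-2.2/1000 + 1) − 1000 = -58.47‰
step 3: δ = (-58.47 + 1000)·(-14.5/1000 + 1) − 1000 = -72.12‰
step 4: δ = (-72.12 + 1000)·(-17.8/1000 + 1) − 1000 = -88.64‰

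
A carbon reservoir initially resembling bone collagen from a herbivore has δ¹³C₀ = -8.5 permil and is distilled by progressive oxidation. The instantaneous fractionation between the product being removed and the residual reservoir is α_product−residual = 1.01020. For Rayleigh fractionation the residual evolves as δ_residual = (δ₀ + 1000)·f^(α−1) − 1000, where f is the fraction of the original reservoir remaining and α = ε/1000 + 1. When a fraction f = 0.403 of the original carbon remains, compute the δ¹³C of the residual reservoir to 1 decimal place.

Rayleigh residual: δ_res = (δ₀ + 1000)·f^(α−1) − 1000
α − 1 = 0.01020
f^(α−1) = 0.403^(0.01020) = 0.990773
δ_res = (-8.5 + 1000) × 0.990773 − 1000 = 982.351 − 1000 = -17.65 permil

-17.6 permil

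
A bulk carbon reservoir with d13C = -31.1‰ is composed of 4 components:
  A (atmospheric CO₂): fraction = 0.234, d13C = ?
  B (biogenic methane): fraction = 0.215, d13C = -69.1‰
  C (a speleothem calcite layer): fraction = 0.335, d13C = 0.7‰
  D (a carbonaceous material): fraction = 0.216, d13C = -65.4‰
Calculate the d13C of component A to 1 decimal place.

-10.0‰

Isotope mass balance: δ_bulk = Σ fᵢ·δᵢ.
-31.1 = 0.234×δ_A + 0.215×(-69.1) + 0.335×(0.7) + 0.216×(-65.4)
0.234·δ_A = -31.1 − (-28.748) = -2.352
δ_A = -2.352 / 0.234 = -10.05‰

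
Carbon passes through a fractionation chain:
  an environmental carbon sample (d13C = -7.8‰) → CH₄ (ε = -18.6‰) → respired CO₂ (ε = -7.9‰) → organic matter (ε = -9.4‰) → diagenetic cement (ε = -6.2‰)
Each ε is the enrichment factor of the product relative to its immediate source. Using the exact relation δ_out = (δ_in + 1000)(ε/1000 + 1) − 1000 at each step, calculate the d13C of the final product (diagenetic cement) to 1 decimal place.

-49.0‰

step 1: δ = (-7.80 + 1000)·(-18.6/1000 + 1) − 1000 = -26.25‰
step 2: δ = (-26.25 + 1000)·(-7.9/1000 + 1) − 1000 = -33.95‰
step 3: δ = (-33.95 + 1000)·(-9.4/1000 + 1) − 1000 = -43.03‰
step 4: δ = (-43.03 + 1000)·(-6.2/1000 + 1) − 1000 = -48.96‰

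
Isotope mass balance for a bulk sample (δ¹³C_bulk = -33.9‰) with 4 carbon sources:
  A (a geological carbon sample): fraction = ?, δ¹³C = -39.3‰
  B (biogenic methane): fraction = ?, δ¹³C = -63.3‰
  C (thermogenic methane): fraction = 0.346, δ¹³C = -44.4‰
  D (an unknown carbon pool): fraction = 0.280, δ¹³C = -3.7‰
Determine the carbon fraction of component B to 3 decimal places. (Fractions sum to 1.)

0.117

Let f_B and f_A be the unknown fractions; fractions sum to 1 so f_B + f_A = 0.374.
Mass balance: Σ fᵢ·δᵢ = δ_bulk ⇒ f_B·(-63.3) + f_A·(-39.3) = -33.9 − (-16.398) = -17.502
Substitute f_A = 0.374 − f_B:
f_B·(-63.3 − -39.3) = -17.502 − 0.374×(-39.3) = -2.803
f_B = -2.803 / -24.0 = 0.1168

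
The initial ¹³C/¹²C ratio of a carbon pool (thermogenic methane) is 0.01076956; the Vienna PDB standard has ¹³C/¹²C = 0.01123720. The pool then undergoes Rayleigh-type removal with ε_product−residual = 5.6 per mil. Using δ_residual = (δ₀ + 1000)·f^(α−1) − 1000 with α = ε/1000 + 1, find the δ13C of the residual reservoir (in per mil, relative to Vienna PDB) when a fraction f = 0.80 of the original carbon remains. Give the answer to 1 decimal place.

δ₀ = (0.01076956/0.01123720 − 1)×1000 = (0.958385 − 1)×1000 = -41.615 per mil
α − 1 = ε/1000 = 0.0056
f^(α−1) = 0.80^(0.0056) = 0.998751
δ_res = (-41.615 + 1000) × 0.998751 − 1000 = 957.188 − 1000 = -42.81 per mil

-42.8 per mil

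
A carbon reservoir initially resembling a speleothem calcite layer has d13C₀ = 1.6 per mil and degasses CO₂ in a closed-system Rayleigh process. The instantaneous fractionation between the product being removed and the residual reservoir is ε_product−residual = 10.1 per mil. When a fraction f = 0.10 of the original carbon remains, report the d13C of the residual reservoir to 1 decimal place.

-21.4 per mil

Rayleigh residual: δ_res = (δ₀ + 1000)·f^(α−1) − 1000
α = ε/1000 + 1 = 1.01010, so α − 1 = 0.01010
f^(α−1) = 0.10^(0.01010) = 0.977012
δ_res = (1.6 + 1000) × 0.977012 − 1000 = 978.575 − 1000 = -21.42 per mil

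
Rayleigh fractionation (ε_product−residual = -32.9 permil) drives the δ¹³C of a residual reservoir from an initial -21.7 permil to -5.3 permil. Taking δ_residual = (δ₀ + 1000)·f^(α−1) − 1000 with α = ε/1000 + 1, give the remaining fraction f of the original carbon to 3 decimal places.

α − 1 = ε/1000 = -0.0329
(δ_res + 1000)/(δ₀ + 1000) = (-5.3 + 1000)/(-21.7 + 1000) = 994.7/978.3 = 1.016764
f = 1.016764^(1/-0.0329) = exp(ln(1.016764)/-0.0329) = exp(0.01662/-0.0329)
f = exp(-0.5053) = 0.6033

0.603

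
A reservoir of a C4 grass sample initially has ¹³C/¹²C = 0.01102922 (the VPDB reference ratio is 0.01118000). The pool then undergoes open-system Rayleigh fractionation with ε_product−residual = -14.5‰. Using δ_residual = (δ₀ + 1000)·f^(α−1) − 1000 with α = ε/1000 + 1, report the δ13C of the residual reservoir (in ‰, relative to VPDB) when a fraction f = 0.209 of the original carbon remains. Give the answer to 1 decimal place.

δ₀ = (0.01102922/0.01118000 − 1)×1000 = (0.986513 − 1)×1000 = -13.487‰
α − 1 = ε/1000 = -0.0145
f^(α−1) = 0.209^(-0.0145) = 1.022958
δ_res = (-13.487 + 1000) × 1.022958 − 1000 = 1009.162 − 1000 = 9.16‰

9.2‰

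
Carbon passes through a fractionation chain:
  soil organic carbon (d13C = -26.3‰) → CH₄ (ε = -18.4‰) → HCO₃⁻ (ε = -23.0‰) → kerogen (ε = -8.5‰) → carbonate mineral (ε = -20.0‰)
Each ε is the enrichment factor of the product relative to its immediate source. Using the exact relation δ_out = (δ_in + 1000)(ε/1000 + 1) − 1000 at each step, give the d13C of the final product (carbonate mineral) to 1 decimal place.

-92.7‰

step 1: δ = (-26.30 + 1000)·(-18.4/1000 + 1) − 1000 = -44.22‰
step 2: δ = (-44.22 + 1000)·(-23.0/1000 + 1) − 1000 = -66.20‰
step 3: δ = (-66.20 + 1000)·(-8.5/1000 + 1) − 1000 = -74.14‰
step 4: δ = (-74.14 + 1000)·(-20.0/1000 + 1) − 1000 = -92.65‰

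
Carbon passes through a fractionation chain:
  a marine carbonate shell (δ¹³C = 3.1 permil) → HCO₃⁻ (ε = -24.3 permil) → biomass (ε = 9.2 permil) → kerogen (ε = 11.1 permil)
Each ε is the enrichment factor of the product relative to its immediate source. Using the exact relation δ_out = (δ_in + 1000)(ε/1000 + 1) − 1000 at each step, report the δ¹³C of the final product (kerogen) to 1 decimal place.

step 1: δ = (3.10 + 1000)·(-24.3/1000 + 1) − 1000 = -21.28 permil
step 2: δ = (-21.28 + 1000)·(9.2/1000 + 1) − 1000 = -12.27 permil
step 3: δ = (-12.27 + 1000)·(11.1/1000 + 1) − 1000 = -1.31 permil

-1.3 permil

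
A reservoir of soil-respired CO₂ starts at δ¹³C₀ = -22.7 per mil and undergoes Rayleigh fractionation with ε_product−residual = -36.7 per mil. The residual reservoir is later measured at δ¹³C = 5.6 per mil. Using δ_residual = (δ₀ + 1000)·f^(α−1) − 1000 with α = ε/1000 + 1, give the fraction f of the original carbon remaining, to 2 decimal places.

α − 1 = ε/1000 = -0.0367
(δ_res + 1000)/(δ₀ + 1000) = (5.6 + 1000)/(-22.7 + 1000) = 1005.6/977.3 = 1.028957
f = 1.028957^(1/-0.0367) = exp(ln(1.028957)/-0.0367) = exp(0.02855/-0.0367)
f = exp(-0.7778) = 0.4594

0.46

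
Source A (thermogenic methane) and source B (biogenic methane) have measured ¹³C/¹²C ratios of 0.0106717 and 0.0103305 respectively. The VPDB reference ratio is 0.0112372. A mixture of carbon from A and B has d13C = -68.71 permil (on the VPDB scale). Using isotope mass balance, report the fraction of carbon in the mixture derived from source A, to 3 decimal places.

0.394

δ_A = (0.0106717/0.0112372 − 1)×1000 = (0.949676 − 1)×1000 = -50.324 permil
δ_B = (0.0103305/0.0112372 − 1)×1000 = (0.919313 − 1)×1000 = -80.687 permil
f_A = (δ_mix − δ_B)/(δ_A − δ_B) = (-68.71 − (-80.687))/(-50.324 − (-80.687))
f_A = 11.977 / 30.363 = 0.3945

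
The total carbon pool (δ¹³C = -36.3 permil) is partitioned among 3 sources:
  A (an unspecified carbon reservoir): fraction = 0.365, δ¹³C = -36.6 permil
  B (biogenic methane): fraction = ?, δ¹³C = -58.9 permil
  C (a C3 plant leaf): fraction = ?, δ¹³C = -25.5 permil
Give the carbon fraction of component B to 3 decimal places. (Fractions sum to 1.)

0.202

Let f_B and f_C be the unknown fractions; fractions sum to 1 so f_B + f_C = 0.635.
Mass balance: Σ fᵢ·δᵢ = δ_bulk ⇒ f_B·(-58.9) + f_C·(-25.5) = -36.3 − (-13.359) = -22.941
Substitute f_C = 0.635 − f_B:
f_B·(-58.9 − -25.5) = -22.941 − 0.635×(-25.5) = -6.748
f_B = -6.748 / -33.4 = 0.2021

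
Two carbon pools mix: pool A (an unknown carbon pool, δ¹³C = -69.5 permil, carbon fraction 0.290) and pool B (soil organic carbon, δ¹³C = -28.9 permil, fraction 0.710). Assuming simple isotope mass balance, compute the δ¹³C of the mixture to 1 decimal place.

δ_mix = f_A·δ_A + f_B·δ_B
δ_mix = 0.290 × (-69.5) + 0.710 × (-28.9)
δ_mix = -20.15 + -20.52 = -40.67 permil

-40.7 permil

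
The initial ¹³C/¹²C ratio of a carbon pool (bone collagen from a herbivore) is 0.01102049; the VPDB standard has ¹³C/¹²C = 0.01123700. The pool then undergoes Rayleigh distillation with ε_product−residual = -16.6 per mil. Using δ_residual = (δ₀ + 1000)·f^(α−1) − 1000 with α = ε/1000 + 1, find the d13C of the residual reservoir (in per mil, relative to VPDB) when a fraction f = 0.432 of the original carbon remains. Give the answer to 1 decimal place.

δ₀ = (0.01102049/0.01123700 − 1)×1000 = (0.980732 − 1)×1000 = -19.268 per mil
α − 1 = ε/1000 = -0.0166
f^(α−1) = 0.432^(-0.0166) = 1.014030
δ_res = (-19.268 + 1000) × 1.014030 − 1000 = 994.492 − 1000 = -5.51 per mil

-5.5 per mil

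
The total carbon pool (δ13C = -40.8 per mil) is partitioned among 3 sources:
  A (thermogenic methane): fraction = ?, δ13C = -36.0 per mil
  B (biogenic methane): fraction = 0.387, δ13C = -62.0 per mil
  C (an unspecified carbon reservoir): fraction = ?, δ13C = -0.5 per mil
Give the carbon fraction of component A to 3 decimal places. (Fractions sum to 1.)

Let f_A and f_C be the unknown fractions; fractions sum to 1 so f_A + f_C = 0.613.
Mass balance: Σ fᵢ·δᵢ = δ_bulk ⇒ f_A·(-36.0) + f_C·(-0.5) = -40.8 − (-23.994) = -16.806
Substitute f_C = 0.613 − f_A:
f_A·(-36.0 − -0.5) = -16.806 − 0.613×(-0.5) = -16.499
f_A = -16.499 / -35.5 = 0.4648

0.465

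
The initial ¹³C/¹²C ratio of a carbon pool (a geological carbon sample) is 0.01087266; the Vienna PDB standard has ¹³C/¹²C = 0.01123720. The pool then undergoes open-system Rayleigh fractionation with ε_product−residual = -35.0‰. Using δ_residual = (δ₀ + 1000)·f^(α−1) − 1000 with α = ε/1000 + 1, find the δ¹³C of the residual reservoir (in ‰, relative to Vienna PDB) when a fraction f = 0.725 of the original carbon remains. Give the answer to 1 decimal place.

δ₀ = (0.01087266/0.01123720 − 1)×1000 = (0.967560 − 1)×1000 = -32.440‰
α − 1 = ε/1000 = -0.0350
f^(α−1) = 0.725^(-0.0350) = 1.011319
δ_res = (-32.440 + 1000) × 1.011319 − 1000 = 978.511 − 1000 = -21.49‰

-21.5‰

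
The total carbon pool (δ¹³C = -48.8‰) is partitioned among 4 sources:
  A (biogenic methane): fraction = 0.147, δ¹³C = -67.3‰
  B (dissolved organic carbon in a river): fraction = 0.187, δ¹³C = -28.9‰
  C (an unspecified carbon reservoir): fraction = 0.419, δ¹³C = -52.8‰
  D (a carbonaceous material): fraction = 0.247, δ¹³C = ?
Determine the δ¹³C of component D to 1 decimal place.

Isotope mass balance: δ_bulk = Σ fᵢ·δᵢ.
-48.8 = 0.147×(-67.3) + 0.187×(-28.9) + 0.419×(-52.8) + 0.247×δ_D
0.247·δ_D = -48.8 − (-37.421) = -11.379
δ_D = -11.379 / 0.247 = -46.07‰

-46.1‰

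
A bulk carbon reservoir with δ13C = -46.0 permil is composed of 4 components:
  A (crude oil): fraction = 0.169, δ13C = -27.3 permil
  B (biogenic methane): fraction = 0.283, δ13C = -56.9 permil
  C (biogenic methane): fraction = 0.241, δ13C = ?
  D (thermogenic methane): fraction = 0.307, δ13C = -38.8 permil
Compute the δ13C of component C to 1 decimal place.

-55.5 permil

Isotope mass balance: δ_bulk = Σ fᵢ·δᵢ.
-46.0 = 0.169×(-27.3) + 0.283×(-56.9) + 0.241×δ_C + 0.307×(-38.8)
0.241·δ_C = -46.0 − (-32.628) = -13.372
δ_C = -13.372 / 0.241 = -55.49 permil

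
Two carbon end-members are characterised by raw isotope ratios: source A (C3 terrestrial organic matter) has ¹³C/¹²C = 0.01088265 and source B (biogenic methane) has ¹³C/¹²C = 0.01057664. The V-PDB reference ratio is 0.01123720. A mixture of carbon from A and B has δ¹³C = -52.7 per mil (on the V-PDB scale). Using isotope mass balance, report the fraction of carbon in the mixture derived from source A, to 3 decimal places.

δ_A = (0.01088265/0.01123720 − 1)×1000 = (0.968449 − 1)×1000 = -31.551 per mil
δ_B = (0.01057664/0.01123720 − 1)×1000 = (0.941217 − 1)×1000 = -58.783 per mil
f_A = (δ_mix − δ_B)/(δ_A − δ_B) = (-52.7 − (-58.783))/(-31.551 − (-58.783))
f_A = 6.083 / 27.232 = 0.2234

0.223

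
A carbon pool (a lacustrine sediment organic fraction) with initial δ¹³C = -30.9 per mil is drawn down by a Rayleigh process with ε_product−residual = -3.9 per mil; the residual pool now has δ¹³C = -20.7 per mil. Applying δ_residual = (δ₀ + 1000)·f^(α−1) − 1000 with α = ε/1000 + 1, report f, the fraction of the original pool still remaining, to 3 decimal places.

0.068

α − 1 = ε/1000 = -0.0039
(δ_res + 1000)/(δ₀ + 1000) = (-20.7 + 1000)/(-30.9 + 1000) = 979.3/969.1 = 1.010525
f = 1.010525^(1/-0.0039) = exp(ln(1.010525)/-0.0039) = exp(0.01047/-0.0039)
f = exp(-2.6847) = 0.0682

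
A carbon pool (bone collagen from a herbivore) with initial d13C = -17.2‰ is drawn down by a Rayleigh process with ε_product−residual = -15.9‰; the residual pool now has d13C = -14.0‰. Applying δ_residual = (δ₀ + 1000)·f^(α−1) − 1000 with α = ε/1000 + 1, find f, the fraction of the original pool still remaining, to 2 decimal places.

α − 1 = ε/1000 = -0.0159
(δ_res + 1000)/(δ₀ + 1000) = (-14.0 + 1000)/(-17.2 + 1000) = 986.0/982.8 = 1.003256
f = 1.003256^(1/-0.0159) = exp(ln(1.003256)/-0.0159) = exp(0.00325/-0.0159)
f = exp(-0.2044) = 0.8151

0.82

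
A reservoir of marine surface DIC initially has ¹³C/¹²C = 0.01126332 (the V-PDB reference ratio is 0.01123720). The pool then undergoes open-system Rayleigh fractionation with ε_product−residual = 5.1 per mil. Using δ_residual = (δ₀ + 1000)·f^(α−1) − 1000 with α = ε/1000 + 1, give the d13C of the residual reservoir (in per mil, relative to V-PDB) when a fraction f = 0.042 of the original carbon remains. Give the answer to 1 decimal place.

δ₀ = (0.01126332/0.01123720 − 1)×1000 = (1.002324 − 1)×1000 = 2.324 per mil
α − 1 = ε/1000 = 0.0051
f^(α−1) = 0.042^(0.0051) = 0.983963
δ_res = (2.324 + 1000) × 0.983963 − 1000 = 986.250 − 1000 = -13.75 per mil

-13.8 per mil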